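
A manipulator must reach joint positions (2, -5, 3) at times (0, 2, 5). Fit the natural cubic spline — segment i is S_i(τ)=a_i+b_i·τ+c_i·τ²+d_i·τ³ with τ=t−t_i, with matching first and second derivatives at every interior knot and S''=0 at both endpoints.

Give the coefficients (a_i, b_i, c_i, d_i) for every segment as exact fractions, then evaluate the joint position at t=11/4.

Δ: Δ0=-7/2, Δ1=8/3
row 1: diag=10, rhs=37; c'=3/10, d'=37/10
back: M1=37/10
M: M0=0, M1=37/10, M2=0
seg 0: a=2, c=M0/2=0, d=(M1−M0)/(6·2)=37/120, b=Δ0−h0·(2M0+M1)/6=-71/15
seg 1: a=-5, c=M1/2=37/20, d=(M2−M1)/(6·3)=-37/180, b=Δ1−h1·(2M1+M2)/6=-31/30
t_q=11/4 → seg 1, τ=3/4; S=-5+-31/30·τ+37/20·τ²+-37/180·τ³=-6171/1280

  seg 0: a=2 b=-71/15 c=0 d=37/120
  seg 1: a=-5 b=-31/30 c=37/20 d=-37/180
S(11/4) = -6171/1280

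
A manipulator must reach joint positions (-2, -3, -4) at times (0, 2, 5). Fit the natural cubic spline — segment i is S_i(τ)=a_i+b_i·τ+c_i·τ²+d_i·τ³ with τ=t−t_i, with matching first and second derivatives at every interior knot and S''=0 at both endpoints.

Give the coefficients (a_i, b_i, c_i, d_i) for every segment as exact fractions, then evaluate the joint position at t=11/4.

  seg 0: a=-2 b=-8/15 c=0 d=1/120
  seg 1: a=-3 b=-13/30 c=1/20 d=-1/180
S(11/4) = -4223/1280

Δ: Δ0=-1/2, Δ1=-1/3
row 1: diag=10, rhs=1; c'=3/10, d'=1/10
back: M1=1/10
M: M0=0, M1=1/10, M2=0
seg 0: a=-2, c=M0/2=0, d=(M1−M0)/(6·2)=1/120, b=Δ0−h0·(2M0+M1)/6=-8/15
seg 1: a=-3, c=M1/2=1/20, d=(M2−M1)/(6·3)=-1/180, b=Δ1−h1·(2M1+M2)/6=-13/30
t_q=11/4 → seg 1, τ=3/4; S=-3+-13/30·τ+1/20·τ²+-1/180·τ³=-4223/1280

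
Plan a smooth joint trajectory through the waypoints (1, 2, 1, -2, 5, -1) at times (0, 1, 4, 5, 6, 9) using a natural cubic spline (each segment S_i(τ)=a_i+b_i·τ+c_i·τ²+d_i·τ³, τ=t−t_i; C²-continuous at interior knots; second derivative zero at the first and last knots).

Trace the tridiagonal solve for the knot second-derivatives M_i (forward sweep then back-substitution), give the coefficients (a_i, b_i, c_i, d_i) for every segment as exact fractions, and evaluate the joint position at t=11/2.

Δ: Δ0=1, Δ1=-1/3, Δ2=-3, Δ3=7, Δ4=-2
row 1: diag=8, rhs=-8; c'=3/8, d'=-1
row 2: denom=8−3·3/8=55/8; d'=(-16−3·-1)/(55/8)=-104/55
row 3: denom=4−1·8/55=212/55; d'=(60−1·-104/55)/(212/55)=851/53
row 4: denom=8−1·55/212=1641/212; d'=(-54−1·851/53)/(1641/212)=-14852/1641
back: M4=-14852/1641
back: M3=851/53−55/212·-14852/1641=30202/1641
back: M2=-104/55−8/55·30202/1641=-7496/1641
back: M1=-1−3/8·-7496/1641=390/547
M: M0=0, M1=390/547, M2=-7496/1641, M3=30202/1641, M4=-14852/1641, M5=0
seg 0: a=1, c=M0/2=0, d=(M1−M0)/(6·1)=65/547, b=Δ0−h0·(2M0+M1)/6=482/547
seg 1: a=2, c=M1/2=195/547, d=(M2−M1)/(6·3)=-4333/14769, b=Δ1−h1·(2M1+M2)/6=677/547
seg 2: a=1, c=M2/2=-3748/1641, d=(M3−M2)/(6·1)=6283/1641, b=Δ2−h2·(2M2+M3)/6=-2486/547
seg 3: a=-2, c=M3/2=15101/1641, d=(M4−M3)/(6·1)=-2503/547, b=Δ3−h3·(2M3+M4)/6=3895/1641
seg 4: a=5, c=M4/2=-7426/1641, d=(M5−M4)/(6·3)=7426/14769, b=Δ4−h4·(2M4+M5)/6=11570/1641
t_q=11/2 → seg 3, τ=1/2; S=-2+3895/1641·τ+15101/1641·τ²+-2503/547·τ³=12017/13128

  seg 0: a=1 b=482/547 c=0 d=65/547
  seg 1: a=2 b=677/547 c=195/547 d=-4333/14769
  seg 2: a=1 b=-2486/547 c=-3748/1641 d=6283/1641
  seg 3: a=-2 b=3895/1641 c=15101/1641 d=-2503/547
  seg 4: a=5 b=11570/1641 c=-7426/1641 d=7426/14769
S(11/2) = 12017/13128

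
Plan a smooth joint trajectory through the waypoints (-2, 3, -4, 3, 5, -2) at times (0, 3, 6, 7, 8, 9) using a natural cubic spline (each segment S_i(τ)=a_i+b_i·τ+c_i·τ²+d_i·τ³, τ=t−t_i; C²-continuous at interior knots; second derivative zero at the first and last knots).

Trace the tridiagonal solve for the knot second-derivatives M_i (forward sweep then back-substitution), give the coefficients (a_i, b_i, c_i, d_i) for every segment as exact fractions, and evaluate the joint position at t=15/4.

Δ: Δ0=5/3, Δ1=-7/3, Δ2=7, Δ3=2, Δ4=-7
row 1: diag=12, rhs=-24; c'=1/4, d'=-2
row 2: denom=8−3·1/4=29/4; d'=(56−3·-2)/(29/4)=248/29
row 3: denom=4−1·4/29=112/29; d'=(-30−1·248/29)/(112/29)=-559/56
row 4: denom=4−1·29/112=419/112; d'=(-54−1·-559/56)/(419/112)=-4930/419
back: M4=-4930/419
back: M3=-559/56−29/112·-4930/419=-2906/419
back: M2=248/29−4/29·-2906/419=3984/419
back: M1=-2−1/4·3984/419=-1834/419
M: M0=0, M1=-1834/419, M2=3984/419, M3=-2906/419, M4=-4930/419, M5=0
seg 0: a=-2, c=M0/2=0, d=(M1−M0)/(6·3)=-917/3771, b=Δ0−h0·(2M0+M1)/6=4846/1257
seg 1: a=3, c=M1/2=-917/419, d=(M2−M1)/(6·3)=2909/3771, b=Δ1−h1·(2M1+M2)/6=-3407/1257
seg 2: a=-4, c=M2/2=1992/419, d=(M3−M2)/(6·1)=-3445/1257, b=Δ2−h2·(2M2+M3)/6=6268/1257
seg 3: a=3, c=M3/2=-1453/419, d=(M4−M3)/(6·1)=-1012/1257, b=Δ3−h3·(2M3+M4)/6=7885/1257
seg 4: a=5, c=M4/2=-2465/419, d=(M5−M4)/(6·1)=2465/1257, b=Δ4−h4·(2M4+M5)/6=-3869/1257
t_q=15/4 → seg 1, τ=3/4; S=3+-3407/1257·τ+-917/419·τ²+2909/3771·τ³=1651/26816

  seg 0: a=-2 b=4846/1257 c=0 d=-917/3771
  seg 1: a=3 b=-3407/1257 c=-917/419 d=2909/3771
  seg 2: a=-4 b=6268/1257 c=1992/419 d=-3445/1257
  seg 3: a=3 b=7885/1257 c=-1453/419 d=-1012/1257
  seg 4: a=5 b=-3869/1257 c=-2465/419 d=2465/1257
S(15/4) = 1651/26816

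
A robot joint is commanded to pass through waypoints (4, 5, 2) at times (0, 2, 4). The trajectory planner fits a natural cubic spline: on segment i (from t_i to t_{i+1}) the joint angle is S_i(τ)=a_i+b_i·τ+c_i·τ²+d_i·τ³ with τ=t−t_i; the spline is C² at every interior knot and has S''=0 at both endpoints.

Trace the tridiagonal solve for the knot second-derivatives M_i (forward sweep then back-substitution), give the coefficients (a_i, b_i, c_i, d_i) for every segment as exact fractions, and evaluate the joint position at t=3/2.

Δ: Δ0=1/2, Δ1=-3/2
row 1: diag=8, rhs=-12; c'=1/4, d'=-3/2
back: M1=-3/2
M: M0=0, M1=-3/2, M2=0
seg 0: a=4, c=M0/2=0, d=(M1−M0)/(6·2)=-1/8, b=Δ0−h0·(2M0+M1)/6=1
seg 1: a=5, c=M1/2=-3/4, d=(M2−M1)/(6·2)=1/8, b=Δ1−h1·(2M1+M2)/6=-1/2
t_q=3/2 → seg 0, τ=3/2; S=4+1·τ+0·τ²+-1/8·τ³=325/64

  seg 0: a=4 b=1 c=0 d=-1/8
  seg 1: a=5 b=-1/2 c=-3/4 d=1/8
S(3/2) = 325/64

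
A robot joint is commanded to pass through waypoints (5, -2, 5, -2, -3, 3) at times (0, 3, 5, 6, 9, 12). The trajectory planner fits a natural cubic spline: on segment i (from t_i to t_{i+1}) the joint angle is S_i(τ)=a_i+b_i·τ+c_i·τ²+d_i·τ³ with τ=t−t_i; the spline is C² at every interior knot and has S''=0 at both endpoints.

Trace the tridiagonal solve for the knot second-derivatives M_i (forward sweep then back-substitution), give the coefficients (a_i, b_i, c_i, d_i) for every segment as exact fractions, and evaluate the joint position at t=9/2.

  seg 0: a=5 b=-2161/396 c=0 d=1237/3564
  seg 1: a=-2 b=775/198 c=1237/396 d=-1319/792
  seg 2: a=5 b=-118/33 c=-680/99 d=31/9
  seg 3: a=-2 b=-691/99 c=343/99 d=-371/891
  seg 4: a=-3 b=254/99 c=-28/99 d=28/891
S(9/2) = 11149/2112

Δ: Δ0=-7/3, Δ1=7/2, Δ2=-7, Δ3=-1/3, Δ4=2
row 1: diag=10, rhs=35; c'=1/5, d'=7/2
row 2: denom=6−2·1/5=28/5; d'=(-63−2·7/2)/(28/5)=-25/2
row 3: denom=8−1·5/28=219/28; d'=(40−1·-25/2)/(219/28)=490/73
row 4: denom=12−3·28/73=792/73; d'=(14−3·490/73)/(792/73)=-56/99
back: M4=-56/99
back: M3=490/73−28/73·-56/99=686/99
back: M2=-25/2−5/28·686/99=-1360/99
back: M1=7/2−1/5·-1360/99=1237/198
M: M0=0, M1=1237/198, M2=-1360/99, M3=686/99, M4=-56/99, M5=0
seg 0: a=5, c=M0/2=0, d=(M1−M0)/(6·3)=1237/3564, b=Δ0−h0·(2M0+M1)/6=-2161/396
seg 1: a=-2, c=M1/2=1237/396, d=(M2−M1)/(6·2)=-1319/792, b=Δ1−h1·(2M1+M2)/6=775/198
seg 2: a=5, c=M2/2=-680/99, d=(M3−M2)/(6·1)=31/9, b=Δ2−h2·(2M2+M3)/6=-118/33
seg 3: a=-2, c=M3/2=343/99, d=(M4−M3)/(6·3)=-371/891, b=Δ3−h3·(2M3+M4)/6=-691/99
seg 4: a=-3, c=M4/2=-28/99, d=(M5−M4)/(6·3)=28/891, b=Δ4−h4·(2M4+M5)/6=254/99
t_q=9/2 → seg 1, τ=3/2; S=-2+775/198·τ+1237/396·τ²+-1319/792·τ³=11149/2112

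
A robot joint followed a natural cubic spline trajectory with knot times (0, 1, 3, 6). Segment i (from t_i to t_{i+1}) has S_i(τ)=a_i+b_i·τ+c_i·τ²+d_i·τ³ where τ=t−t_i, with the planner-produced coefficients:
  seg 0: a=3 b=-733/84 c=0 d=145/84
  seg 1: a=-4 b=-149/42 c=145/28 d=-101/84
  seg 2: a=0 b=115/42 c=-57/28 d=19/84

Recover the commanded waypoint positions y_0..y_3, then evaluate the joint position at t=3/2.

y_0=3 y_1=-4 y_2=0 y_3=-4
S(3/2) = -1037/224

y_0 = S_0(0) = a_0 = 3
y_1 = S_1(0) = a_1 = -4
y_2 = S_2(0) = a_2 = 0
y_3 = S_2(3) = -4
t_q=3/2 is in segment 1 (τ=1/2); S_1(τ)=-1037/224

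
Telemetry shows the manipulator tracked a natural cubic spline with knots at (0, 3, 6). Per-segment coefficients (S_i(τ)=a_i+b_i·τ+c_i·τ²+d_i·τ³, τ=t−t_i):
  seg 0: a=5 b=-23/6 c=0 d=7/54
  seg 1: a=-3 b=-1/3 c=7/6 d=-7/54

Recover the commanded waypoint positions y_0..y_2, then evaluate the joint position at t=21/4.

y_0=5 y_1=-3 y_2=3
S(21/4) = 87/128

y_0 = S_0(0) = a_0 = 5
y_1 = S_1(0) = a_1 = -3
y_2 = S_1(3) = 3
t_q=21/4 is in segment 1 (τ=9/4); S_1(τ)=87/128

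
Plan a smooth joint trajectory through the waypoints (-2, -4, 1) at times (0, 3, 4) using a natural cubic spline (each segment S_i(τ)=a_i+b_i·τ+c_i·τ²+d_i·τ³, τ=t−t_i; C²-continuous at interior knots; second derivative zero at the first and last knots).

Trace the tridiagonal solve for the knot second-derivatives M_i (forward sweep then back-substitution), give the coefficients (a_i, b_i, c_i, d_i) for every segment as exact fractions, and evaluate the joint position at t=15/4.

Δ: Δ0=-2/3, Δ1=5
row 1: diag=8, rhs=34; c'=1/8, d'=17/4
back: M1=17/4
M: M0=0, M1=17/4, M2=0
seg 0: a=-2, c=M0/2=0, d=(M1−M0)/(6·3)=17/72, b=Δ0−h0·(2M0+M1)/6=-67/24
seg 1: a=-4, c=M1/2=17/8, d=(M2−M1)/(6·1)=-17/24, b=Δ1−h1·(2M1+M2)/6=43/12
t_q=15/4 → seg 1, τ=3/4; S=-4+43/12·τ+17/8·τ²+-17/24·τ³=-213/512

  seg 0: a=-2 b=-67/24 c=0 d=17/72
  seg 1: a=-4 b=43/12 c=17/8 d=-17/24
S(15/4) = -213/512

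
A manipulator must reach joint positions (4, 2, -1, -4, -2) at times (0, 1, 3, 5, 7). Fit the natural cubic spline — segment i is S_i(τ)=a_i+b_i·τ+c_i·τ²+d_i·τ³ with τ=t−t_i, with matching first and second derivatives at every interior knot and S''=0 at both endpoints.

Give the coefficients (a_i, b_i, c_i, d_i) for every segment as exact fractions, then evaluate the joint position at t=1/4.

Δ: Δ0=-2, Δ1=-3/2, Δ2=-3/2, Δ3=1
row 1: diag=6, rhs=3; c'=1/3, d'=1/2
row 2: denom=8−2·1/3=22/3; d'=(0−2·1/2)/(22/3)=-3/22
row 3: denom=8−2·3/11=82/11; d'=(15−2·-3/22)/(82/11)=84/41
back: M3=84/41
back: M2=-3/22−3/11·84/41=-57/82
back: M1=1/2−1/3·-57/82=30/41
M: M0=0, M1=30/41, M2=-57/82, M3=84/41, M4=0
seg 0: a=4, c=M0/2=0, d=(M1−M0)/(6·1)=5/41, b=Δ0−h0·(2M0+M1)/6=-87/41
seg 1: a=2, c=M1/2=15/41, d=(M2−M1)/(6·2)=-39/328, b=Δ1−h1·(2M1+M2)/6=-72/41
seg 2: a=-1, c=M2/2=-57/164, d=(M3−M2)/(6·2)=75/328, b=Δ2−h2·(2M2+M3)/6=-141/82
seg 3: a=-4, c=M3/2=42/41, d=(M4−M3)/(6·2)=-7/41, b=Δ3−h3·(2M3+M4)/6=-15/41
t_q=1/4 → seg 0, τ=1/4; S=4+-87/41·τ+0·τ²+5/41·τ³=9109/2624

  seg 0: a=4 b=-87/41 c=0 d=5/41
  seg 1: a=2 b=-72/41 c=15/41 d=-39/328
  seg 2: a=-1 b=-141/82 c=-57/164 d=75/328
  seg 3: a=-4 b=-15/41 c=42/41 d=-7/41
S(1/4) = 9109/2624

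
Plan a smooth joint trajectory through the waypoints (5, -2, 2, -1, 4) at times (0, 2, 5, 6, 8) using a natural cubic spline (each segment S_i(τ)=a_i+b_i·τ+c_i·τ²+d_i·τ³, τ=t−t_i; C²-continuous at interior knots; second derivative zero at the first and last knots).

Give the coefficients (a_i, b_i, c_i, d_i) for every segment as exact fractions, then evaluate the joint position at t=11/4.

Δ: Δ0=-7/2, Δ1=4/3, Δ2=-3, Δ3=5/2
row 1: diag=10, rhs=29; c'=3/10, d'=29/10
row 2: denom=8−3·3/10=71/10; d'=(-26−3·29/10)/(71/10)=-347/71
row 3: denom=6−1·10/71=416/71; d'=(33−1·-347/71)/(416/71)=1345/208
back: M3=1345/208
back: M2=-347/71−10/71·1345/208=-603/104
back: M1=29/10−3/10·-603/104=965/208
M: M0=0, M1=965/208, M2=-603/104, M3=1345/208, M4=0
seg 0: a=5, c=M0/2=0, d=(M1−M0)/(6·2)=965/2496, b=Δ0−h0·(2M0+M1)/6=-3149/624
seg 1: a=-2, c=M1/2=965/416, d=(M2−M1)/(6·3)=-167/288, b=Δ1−h1·(2M1+M2)/6=-127/312
seg 2: a=2, c=M2/2=-603/208, d=(M3−M2)/(6·1)=2551/1248, b=Δ2−h2·(2M2+M3)/6=-2677/1248
seg 3: a=-1, c=M3/2=1345/416, d=(M4−M3)/(6·2)=-1345/2496, b=Δ3−h3·(2M3+M4)/6=-565/312
t_q=11/4 → seg 1, τ=3/4; S=-2+-127/312·τ+965/416·τ²+-167/288·τ³=-33149/26624

  seg 0: a=5 b=-3149/624 c=0 d=965/2496
  seg 1: a=-2 b=-127/312 c=965/416 d=-167/288
  seg 2: a=2 b=-2677/1248 c=-603/208 d=2551/1248
  seg 3: a=-1 b=-565/312 c=1345/416 d=-1345/2496
S(11/4) = -33149/26624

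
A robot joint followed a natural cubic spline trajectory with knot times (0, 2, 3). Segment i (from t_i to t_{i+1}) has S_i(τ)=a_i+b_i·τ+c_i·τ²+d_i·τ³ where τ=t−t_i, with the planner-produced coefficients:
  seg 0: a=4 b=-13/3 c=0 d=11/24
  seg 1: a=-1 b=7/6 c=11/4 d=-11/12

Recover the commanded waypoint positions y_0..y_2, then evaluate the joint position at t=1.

y_0 = S_0(0) = a_0 = 4
y_1 = S_1(0) = a_1 = -1
y_2 = S_1(1) = 2
t_q=1 is in segment 0 (τ=1); S_0(τ)=1/8

y_0=4 y_1=-1 y_2=2
S(1) = 1/8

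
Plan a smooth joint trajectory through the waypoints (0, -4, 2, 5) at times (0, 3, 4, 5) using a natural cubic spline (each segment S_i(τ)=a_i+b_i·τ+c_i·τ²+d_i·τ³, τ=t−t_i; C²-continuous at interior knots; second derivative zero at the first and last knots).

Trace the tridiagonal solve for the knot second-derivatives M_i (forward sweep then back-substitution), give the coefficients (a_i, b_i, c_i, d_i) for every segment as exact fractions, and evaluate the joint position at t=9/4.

Δ: Δ0=-4/3, Δ1=6, Δ2=3
row 1: diag=8, rhs=44; c'=1/8, d'=11/2
row 2: denom=4−1·1/8=31/8; d'=(-18−1·11/2)/(31/8)=-188/31
back: M2=-188/31
back: M1=11/2−1/8·-188/31=194/31
M: M0=0, M1=194/31, M2=-188/31, M3=0
seg 0: a=0, c=M0/2=0, d=(M1−M0)/(6·3)=97/279, b=Δ0−h0·(2M0+M1)/6=-415/93
seg 1: a=-4, c=M1/2=97/31, d=(M2−M1)/(6·1)=-191/93, b=Δ1−h1·(2M1+M2)/6=458/93
seg 2: a=2, c=M2/2=-94/31, d=(M3−M2)/(6·1)=94/93, b=Δ2−h2·(2M2+M3)/6=467/93
t_q=9/4 → seg 0, τ=9/4; S=0+-415/93·τ+0·τ²+97/279·τ³=-12063/1984

  seg 0: a=0 b=-415/93 c=0 d=97/279
  seg 1: a=-4 b=458/93 c=97/31 d=-191/93
  seg 2: a=2 b=467/93 c=-94/31 d=94/93
S(9/4) = -12063/1984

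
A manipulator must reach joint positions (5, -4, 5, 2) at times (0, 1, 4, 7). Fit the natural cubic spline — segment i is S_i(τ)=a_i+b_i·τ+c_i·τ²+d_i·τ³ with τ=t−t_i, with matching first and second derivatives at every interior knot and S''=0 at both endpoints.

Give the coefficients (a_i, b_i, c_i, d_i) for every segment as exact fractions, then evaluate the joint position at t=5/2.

Δ: Δ0=-9, Δ1=3, Δ2=-1
row 1: diag=8, rhs=72; c'=3/8, d'=9
row 2: denom=12−3·3/8=87/8; d'=(-24−3·9)/(87/8)=-136/29
back: M2=-136/29
back: M1=9−3/8·-136/29=312/29
M: M0=0, M1=312/29, M2=-136/29, M3=0
seg 0: a=5, c=M0/2=0, d=(M1−M0)/(6·1)=52/29, b=Δ0−h0·(2M0+M1)/6=-313/29
seg 1: a=-4, c=M1/2=156/29, d=(M2−M1)/(6·3)=-224/261, b=Δ1−h1·(2M1+M2)/6=-157/29
seg 2: a=5, c=M2/2=-68/29, d=(M3−M2)/(6·3)=68/261, b=Δ2−h2·(2M2+M3)/6=107/29
t_q=5/2 → seg 1, τ=3/2; S=-4+-157/29·τ+156/29·τ²+-224/261·τ³=-169/58

  seg 0: a=5 b=-313/29 c=0 d=52/29
  seg 1: a=-4 b=-157/29 c=156/29 d=-224/261
  seg 2: a=5 b=107/29 c=-68/29 d=68/261
S(5/2) = -169/58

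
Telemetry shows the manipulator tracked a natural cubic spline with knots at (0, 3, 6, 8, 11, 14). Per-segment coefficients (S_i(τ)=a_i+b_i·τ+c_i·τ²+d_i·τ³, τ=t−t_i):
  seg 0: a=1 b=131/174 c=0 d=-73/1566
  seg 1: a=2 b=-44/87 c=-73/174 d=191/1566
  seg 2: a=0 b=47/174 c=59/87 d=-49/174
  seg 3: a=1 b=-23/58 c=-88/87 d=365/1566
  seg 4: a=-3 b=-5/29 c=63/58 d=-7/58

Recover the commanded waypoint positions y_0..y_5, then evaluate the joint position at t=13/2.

y_0=1 y_1=2 y_2=0 y_3=1 y_4=-3 y_5=3
S(13/2) = 125/464

y_0 = S_0(0) = a_0 = 1
y_1 = S_1(0) = a_1 = 2
y_2 = S_2(0) = a_2 = 0
y_3 = S_3(0) = a_3 = 1
y_4 = S_4(0) = a_4 = -3
y_5 = S_4(3) = 3
t_q=13/2 is in segment 2 (τ=1/2); S_2(τ)=125/464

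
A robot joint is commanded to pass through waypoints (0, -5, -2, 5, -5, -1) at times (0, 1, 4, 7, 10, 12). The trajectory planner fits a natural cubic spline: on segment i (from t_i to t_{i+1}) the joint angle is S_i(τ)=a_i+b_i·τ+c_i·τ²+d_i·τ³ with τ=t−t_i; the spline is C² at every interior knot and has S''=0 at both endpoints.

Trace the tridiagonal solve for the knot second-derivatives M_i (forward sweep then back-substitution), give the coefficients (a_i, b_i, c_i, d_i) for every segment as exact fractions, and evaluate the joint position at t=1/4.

  seg 0: a=0 b=-5671/993 c=0 d=706/993
  seg 1: a=-5 b=-3553/993 c=706/331 d=-1808/8937
  seg 2: a=-2 b=3731/993 c=310/993 d=-2344/8937
  seg 3: a=5 b=-1441/993 c=-678/331 d=1411/2979
  seg 4: a=-5 b=-946/993 c=733/331 d=-733/1986
S(1/4) = -15005/10592

Δ: Δ0=-5, Δ1=1, Δ2=7/3, Δ3=-10/3, Δ4=2
row 1: diag=8, rhs=36; c'=3/8, d'=9/2
row 2: denom=12−3·3/8=87/8; d'=(8−3·9/2)/(87/8)=-44/87
row 3: denom=12−3·8/29=324/29; d'=(-34−3·-44/87)/(324/29)=-157/54
row 4: denom=10−3·29/108=331/36; d'=(32−3·-157/54)/(331/36)=1466/331
back: M4=1466/331
back: M3=-157/54−29/108·1466/331=-1356/331
back: M2=-44/87−8/29·-1356/331=620/993
back: M1=9/2−3/8·620/993=1412/331
M: M0=0, M1=1412/331, M2=620/993, M3=-1356/331, M4=1466/331, M5=0
seg 0: a=0, c=M0/2=0, d=(M1−M0)/(6·1)=706/993, b=Δ0−h0·(2M0+M1)/6=-5671/993
seg 1: a=-5, c=M1/2=706/331, d=(M2−M1)/(6·3)=-1808/8937, b=Δ1−h1·(2M1+M2)/6=-3553/993
seg 2: a=-2, c=M2/2=310/993, d=(M3−M2)/(6·3)=-2344/8937, b=Δ2−h2·(2M2+M3)/6=3731/993
seg 3: a=5, c=M3/2=-678/331, d=(M4−M3)/(6·3)=1411/2979, b=Δ3−h3·(2M3+M4)/6=-1441/993
seg 4: a=-5, c=M4/2=733/331, d=(M5−M4)/(6·2)=-733/1986, b=Δ4−h4·(2M4+M5)/6=-946/993
t_q=1/4 → seg 0, τ=1/4; S=0+-5671/993·τ+0·τ²+706/993·τ³=-15005/10592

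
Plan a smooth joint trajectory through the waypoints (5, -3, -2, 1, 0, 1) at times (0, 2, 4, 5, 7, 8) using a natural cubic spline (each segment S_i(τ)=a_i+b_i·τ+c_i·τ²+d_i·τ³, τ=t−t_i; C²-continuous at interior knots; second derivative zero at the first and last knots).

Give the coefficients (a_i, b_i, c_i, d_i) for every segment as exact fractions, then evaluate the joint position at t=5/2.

  seg 0: a=5 b=-197/40 c=0 d=37/160
  seg 1: a=-3 b=-43/20 c=111/80 d=-1/32
  seg 2: a=-2 b=121/40 c=6/5 d=-49/40
  seg 3: a=1 b=7/4 c=-99/40 d=27/40
  seg 4: a=0 b=-1/20 c=63/40 d=-21/40
S(5/2) = -4777/1280

Δ: Δ0=-4, Δ1=1/2, Δ2=3, Δ3=-1/2, Δ4=1
row 1: diag=8, rhs=27; c'=1/4, d'=27/8
row 2: denom=6−2·1/4=11/2; d'=(15−2·27/8)/(11/2)=3/2
row 3: denom=6−1·2/11=64/11; d'=(-21−1·3/2)/(64/11)=-495/128
row 4: denom=6−2·11/32=85/16; d'=(9−2·-495/128)/(85/16)=63/20
back: M4=63/20
back: M3=-495/128−11/32·63/20=-99/20
back: M2=3/2−2/11·-99/20=12/5
back: M1=27/8−1/4·12/5=111/40
M: M0=0, M1=111/40, M2=12/5, M3=-99/20, M4=63/20, M5=0
seg 0: a=5, c=M0/2=0, d=(M1−M0)/(6·2)=37/160, b=Δ0−h0·(2M0+M1)/6=-197/40
seg 1: a=-3, c=M1/2=111/80, d=(M2−M1)/(6·2)=-1/32, b=Δ1−h1·(2M1+M2)/6=-43/20
seg 2: a=-2, c=M2/2=6/5, d=(M3−M2)/(6·1)=-49/40, b=Δ2−h2·(2M2+M3)/6=121/40
seg 3: a=1, c=M3/2=-99/40, d=(M4−M3)/(6·2)=27/40, b=Δ3−h3·(2M3+M4)/6=7/4
seg 4: a=0, c=M4/2=63/40, d=(M5−M4)/(6·1)=-21/40, b=Δ4−h4·(2M4+M5)/6=-1/20
t_q=5/2 → seg 1, τ=1/2; S=-3+-43/20·τ+111/80·τ²+-1/32·τ³=-4777/1280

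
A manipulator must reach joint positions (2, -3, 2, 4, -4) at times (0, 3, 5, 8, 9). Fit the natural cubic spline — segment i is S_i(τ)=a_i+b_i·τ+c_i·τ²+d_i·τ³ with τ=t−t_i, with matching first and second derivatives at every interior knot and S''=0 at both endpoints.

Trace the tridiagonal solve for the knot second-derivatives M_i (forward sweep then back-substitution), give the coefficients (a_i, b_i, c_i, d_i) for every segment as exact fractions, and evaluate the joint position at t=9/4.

Δ: Δ0=-5/3, Δ1=5/2, Δ2=2/3, Δ3=-8
row 1: diag=10, rhs=25; c'=1/5, d'=5/2
row 2: denom=10−2·1/5=48/5; d'=(-11−2·5/2)/(48/5)=-5/3
row 3: denom=8−3·5/16=113/16; d'=(-52−3·-5/3)/(113/16)=-752/113
back: M3=-752/113
back: M2=-5/3−5/16·-752/113=140/339
back: M1=5/2−1/5·140/339=1639/678
M: M0=0, M1=1639/678, M2=140/339, M3=-752/113, M4=0
seg 0: a=2, c=M0/2=0, d=(M1−M0)/(6·3)=1639/12204, b=Δ0−h0·(2M0+M1)/6=-3899/1356
seg 1: a=-3, c=M1/2=1639/1356, d=(M2−M1)/(6·2)=-151/904, b=Δ1−h1·(2M1+M2)/6=509/678
seg 2: a=2, c=M2/2=70/339, d=(M3−M2)/(6·3)=-1198/3051, b=Δ2−h2·(2M2+M3)/6=1214/339
seg 3: a=4, c=M3/2=-376/113, d=(M4−M3)/(6·1)=376/339, b=Δ3−h3·(2M3+M4)/6=-1960/339
t_q=9/4 → seg 0, τ=9/4; S=2+-3899/1356·τ+0·τ²+1639/12204·τ³=-85043/28928

  seg 0: a=2 b=-3899/1356 c=0 d=1639/12204
  seg 1: a=-3 b=509/678 c=1639/1356 d=-151/904
  seg 2: a=2 b=1214/339 c=70/339 d=-1198/3051
  seg 3: a=4 b=-1960/339 c=-376/113 d=376/339
S(9/4) = -85043/28928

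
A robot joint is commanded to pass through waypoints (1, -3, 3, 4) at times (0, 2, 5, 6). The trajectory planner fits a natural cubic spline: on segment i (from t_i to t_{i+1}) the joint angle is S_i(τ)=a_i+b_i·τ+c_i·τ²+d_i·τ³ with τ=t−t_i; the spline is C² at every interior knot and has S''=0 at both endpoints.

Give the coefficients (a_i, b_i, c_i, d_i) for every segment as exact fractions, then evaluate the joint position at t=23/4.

  seg 0: a=1 b=-212/71 c=0 d=35/142
  seg 1: a=-3 b=-2/71 c=105/71 d=-19/71
  seg 2: a=3 b=115/71 c=-66/71 d=22/71
S(23/4) = 8685/2272

Δ: Δ0=-2, Δ1=2, Δ2=1
row 1: diag=10, rhs=24; c'=3/10, d'=12/5
row 2: denom=8−3·3/10=71/10; d'=(-6−3·12/5)/(71/10)=-132/71
back: M2=-132/71
back: M1=12/5−3/10·-132/71=210/71
M: M0=0, M1=210/71, M2=-132/71, M3=0
seg 0: a=1, c=M0/2=0, d=(M1−M0)/(6·2)=35/142, b=Δ0−h0·(2M0+M1)/6=-212/71
seg 1: a=-3, c=M1/2=105/71, d=(M2−M1)/(6·3)=-19/71, b=Δ1−h1·(2M1+M2)/6=-2/71
seg 2: a=3, c=M2/2=-66/71, d=(M3−M2)/(6·1)=22/71, b=Δ2−h2·(2M2+M3)/6=115/71
t_q=23/4 → seg 2, τ=3/4; S=3+115/71·τ+-66/71·τ²+22/71·τ³=8685/2272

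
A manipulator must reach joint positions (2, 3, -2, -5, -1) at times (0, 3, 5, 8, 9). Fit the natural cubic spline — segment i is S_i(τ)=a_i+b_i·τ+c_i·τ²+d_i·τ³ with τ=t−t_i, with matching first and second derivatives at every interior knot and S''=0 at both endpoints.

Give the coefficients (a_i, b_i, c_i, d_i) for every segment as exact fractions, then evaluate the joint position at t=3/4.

Δ: Δ0=1/3, Δ1=-5/2, Δ2=-1, Δ3=4
row 1: diag=10, rhs=-17; c'=1/5, d'=-17/10
row 2: denom=10−2·1/5=48/5; d'=(9−2·-17/10)/(48/5)=31/24
row 3: denom=8−3·5/16=113/16; d'=(30−3·31/24)/(113/16)=418/113
back: M3=418/113
back: M2=31/24−5/16·418/113=46/339
back: M1=-17/10−1/5·46/339=-1171/678
M: M0=0, M1=-1171/678, M2=46/339, M3=418/113, M4=0
seg 0: a=2, c=M0/2=0, d=(M1−M0)/(6·3)=-1171/12204, b=Δ0−h0·(2M0+M1)/6=541/452
seg 1: a=3, c=M1/2=-1171/1356, d=(M2−M1)/(6·2)=421/2712, b=Δ1−h1·(2M1+M2)/6=-315/226
seg 2: a=-2, c=M2/2=23/339, d=(M3−M2)/(6·3)=604/3051, b=Δ2−h2·(2M2+M3)/6=-1012/339
seg 3: a=-5, c=M3/2=209/113, d=(M4−M3)/(6·1)=-209/339, b=Δ3−h3·(2M3+M4)/6=938/339
t_q=3/4 → seg 0, τ=3/4; S=2+541/452·τ+0·τ²+-1171/12204·τ³=82653/28928

  seg 0: a=2 b=541/452 c=0 d=-1171/12204
  seg 1: a=3 b=-315/226 c=-1171/1356 d=421/2712
  seg 2: a=-2 b=-1012/339 c=23/339 d=604/3051
  seg 3: a=-5 b=938/339 c=209/113 d=-209/339
S(3/4) = 82653/28928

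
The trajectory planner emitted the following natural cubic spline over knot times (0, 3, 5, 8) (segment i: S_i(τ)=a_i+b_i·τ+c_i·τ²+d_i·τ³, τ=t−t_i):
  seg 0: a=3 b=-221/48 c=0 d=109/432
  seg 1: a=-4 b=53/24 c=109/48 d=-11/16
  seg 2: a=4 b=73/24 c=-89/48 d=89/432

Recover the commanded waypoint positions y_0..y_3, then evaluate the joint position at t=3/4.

y_0 = S_0(0) = a_0 = 3
y_1 = S_1(0) = a_1 = -4
y_2 = S_2(0) = a_2 = 4
y_3 = S_2(3) = 2
t_q=3/4 is in segment 0 (τ=3/4); S_0(τ)=-355/1024

y_0=3 y_1=-4 y_2=4 y_3=2
S(3/4) = -355/1024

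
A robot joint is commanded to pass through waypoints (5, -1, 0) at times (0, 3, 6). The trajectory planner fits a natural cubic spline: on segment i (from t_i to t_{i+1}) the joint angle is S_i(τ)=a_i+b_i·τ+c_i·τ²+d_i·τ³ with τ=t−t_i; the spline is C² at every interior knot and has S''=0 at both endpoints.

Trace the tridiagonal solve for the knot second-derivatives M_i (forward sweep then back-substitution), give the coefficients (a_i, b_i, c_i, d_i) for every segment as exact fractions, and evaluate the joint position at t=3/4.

  seg 0: a=5 b=-31/12 c=0 d=7/108
  seg 1: a=-1 b=-5/6 c=7/12 d=-7/108
S(3/4) = 791/256

Δ: Δ0=-2, Δ1=1/3
row 1: diag=12, rhs=14; c'=1/4, d'=7/6
back: M1=7/6
M: M0=0, M1=7/6, M2=0
seg 0: a=5, c=M0/2=0, d=(M1−M0)/(6·3)=7/108, b=Δ0−h0·(2M0+M1)/6=-31/12
seg 1: a=-1, c=M1/2=7/12, d=(M2−M1)/(6·3)=-7/108, b=Δ1−h1·(2M1+M2)/6=-5/6
t_q=3/4 → seg 0, τ=3/4; S=5+-31/12·τ+0·τ²+7/108·τ³=791/256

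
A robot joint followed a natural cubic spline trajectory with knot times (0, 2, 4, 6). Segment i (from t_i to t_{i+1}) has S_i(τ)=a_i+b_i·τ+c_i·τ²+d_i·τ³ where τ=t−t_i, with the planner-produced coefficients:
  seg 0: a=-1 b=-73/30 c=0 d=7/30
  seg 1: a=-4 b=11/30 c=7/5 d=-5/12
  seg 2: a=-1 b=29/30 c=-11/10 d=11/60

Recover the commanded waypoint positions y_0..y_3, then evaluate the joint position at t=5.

y_0 = S_0(0) = a_0 = -1
y_1 = S_1(0) = a_1 = -4
y_2 = S_2(0) = a_2 = -1
y_3 = S_2(2) = -2
t_q=5 is in segment 2 (τ=1); S_2(τ)=-19/20

y_0=-1 y_1=-4 y_2=-1 y_3=-2
S(5) = -19/20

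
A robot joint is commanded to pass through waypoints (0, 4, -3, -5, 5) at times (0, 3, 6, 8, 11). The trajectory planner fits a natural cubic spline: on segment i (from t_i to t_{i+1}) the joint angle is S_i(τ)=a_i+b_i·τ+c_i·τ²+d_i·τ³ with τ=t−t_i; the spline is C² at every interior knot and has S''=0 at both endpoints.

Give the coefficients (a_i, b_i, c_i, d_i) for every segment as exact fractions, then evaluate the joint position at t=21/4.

  seg 0: a=0 b=419/177 c=0 d=-61/531
  seg 1: a=4 b=-130/177 c=-61/59 d=266/1593
  seg 2: a=-3 b=-430/177 c=83/177 d=29/236
  seg 3: a=-5 b=163/177 c=427/354 d=-427/3186
S(21/4) = -1859/1888

Δ: Δ0=4/3, Δ1=-7/3, Δ2=-1, Δ3=10/3
row 1: diag=12, rhs=-22; c'=1/4, d'=-11/6
row 2: denom=10−3·1/4=37/4; d'=(8−3·-11/6)/(37/4)=54/37
row 3: denom=10−2·8/37=354/37; d'=(26−2·54/37)/(354/37)=427/177
back: M3=427/177
back: M2=54/37−8/37·427/177=166/177
back: M1=-11/6−1/4·166/177=-122/59
M: M0=0, M1=-122/59, M2=166/177, M3=427/177, M4=0
seg 0: a=0, c=M0/2=0, d=(M1−M0)/(6·3)=-61/531, b=Δ0−h0·(2M0+M1)/6=419/177
seg 1: a=4, c=M1/2=-61/59, d=(M2−M1)/(6·3)=266/1593, b=Δ1−h1·(2M1+M2)/6=-130/177
seg 2: a=-3, c=M2/2=83/177, d=(M3−M2)/(6·2)=29/236, b=Δ2−h2·(2M2+M3)/6=-430/177
seg 3: a=-5, c=M3/2=427/354, d=(M4−M3)/(6·3)=-427/3186, b=Δ3−h3·(2M3+M4)/6=163/177
t_q=21/4 → seg 1, τ=9/4; S=4+-130/177·τ+-61/59·τ²+266/1593·τ³=-1859/1888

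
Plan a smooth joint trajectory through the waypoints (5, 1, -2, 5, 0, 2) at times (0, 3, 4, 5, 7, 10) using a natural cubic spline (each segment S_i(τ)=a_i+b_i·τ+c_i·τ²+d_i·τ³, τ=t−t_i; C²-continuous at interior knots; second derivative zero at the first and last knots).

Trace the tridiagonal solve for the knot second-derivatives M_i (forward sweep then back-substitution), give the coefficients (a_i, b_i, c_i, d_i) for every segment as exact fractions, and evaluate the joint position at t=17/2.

Δ: Δ0=-4/3, Δ1=-3, Δ2=7, Δ3=-5/2, Δ4=2/3
row 1: diag=8, rhs=-10; c'=1/8, d'=-5/4
row 2: denom=4−1·1/8=31/8; d'=(60−1·-5/4)/(31/8)=490/31
row 3: denom=6−1·8/31=178/31; d'=(-57−1·490/31)/(178/31)=-2257/178
row 4: denom=10−2·31/89=828/89; d'=(19−2·-2257/178)/(828/89)=329/69
back: M4=329/69
back: M3=-2257/178−31/89·329/69=-1979/138
back: M2=490/31−8/31·-1979/138=1346/69
back: M1=-5/4−1/8·1346/69=-509/138
M: M0=0, M1=-509/138, M2=1346/69, M3=-1979/138, M4=329/69, M5=0
seg 0: a=5, c=M0/2=0, d=(M1−M0)/(6·3)=-509/2484, b=Δ0−h0·(2M0+M1)/6=47/92
seg 1: a=1, c=M1/2=-509/276, d=(M2−M1)/(6·1)=1067/276, b=Δ1−h1·(2M1+M2)/6=-231/46
seg 2: a=-2, c=M2/2=673/69, d=(M3−M2)/(6·1)=-519/92, b=Δ2−h2·(2M2+M3)/6=797/276
seg 3: a=5, c=M3/2=-1979/276, d=(M4−M3)/(6·2)=293/184, b=Δ3−h3·(2M3+M4)/6=755/138
seg 4: a=0, c=M4/2=329/138, d=(M5−M4)/(6·3)=-329/1242, b=Δ4−h4·(2M4+M5)/6=-283/69
t_q=17/2 → seg 4, τ=3/2; S=0+-283/69·τ+329/138·τ²+-329/1242·τ³=-619/368

  seg 0: a=5 b=47/92 c=0 d=-509/2484
  seg 1: a=1 b=-231/46 c=-509/276 d=1067/276
  seg 2: a=-2 b=797/276 c=673/69 d=-519/92
  seg 3: a=5 b=755/138 c=-1979/276 d=293/184
  seg 4: a=0 b=-283/69 c=329/138 d=-329/1242
S(17/2) = -619/368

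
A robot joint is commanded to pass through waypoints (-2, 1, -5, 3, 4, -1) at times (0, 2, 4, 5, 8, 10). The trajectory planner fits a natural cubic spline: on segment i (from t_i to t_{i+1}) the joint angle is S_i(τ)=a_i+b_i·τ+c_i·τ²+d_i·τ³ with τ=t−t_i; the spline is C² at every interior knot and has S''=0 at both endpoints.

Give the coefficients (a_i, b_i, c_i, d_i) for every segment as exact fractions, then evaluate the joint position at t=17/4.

  seg 0: a=-2 b=8780/2283 c=0 d=-10711/18264
  seg 1: a=1 b=-14573/4566 c=-10711/3044 d=4126/2283
  seg 2: a=-5 b=20185/4566 c=22297/3044 d=-34205/9132
  seg 3: a=3 b=71537/9132 c=-2977/761 d=12893/27396
  seg 4: a=4 b=-13385/4566 c=985/3044 d=-985/18264
S(17/4) = -680987/194816

Δ: Δ0=3/2, Δ1=-3, Δ2=8, Δ3=1/3, Δ4=-5/2
row 1: diag=8, rhs=-27; c'=1/4, d'=-27/8
row 2: denom=6−2·1/4=11/2; d'=(66−2·-27/8)/(11/2)=291/22
row 3: denom=8−1·2/11=86/11; d'=(-46−1·291/22)/(86/11)=-1303/172
row 4: denom=10−3·33/86=761/86; d'=(-17−3·-1303/172)/(761/86)=985/1522
back: M4=985/1522
back: M3=-1303/172−33/86·985/1522=-5954/761
back: M2=291/22−2/11·-5954/761=22297/1522
back: M1=-27/8−1/4·22297/1522=-10711/1522
M: M0=0, M1=-10711/1522, M2=22297/1522, M3=-5954/761, M4=985/1522, M5=0
seg 0: a=-2, c=M0/2=0, d=(M1−M0)/(6·2)=-10711/18264, b=Δ0−h0·(2M0+M1)/6=8780/2283
seg 1: a=1, c=M1/2=-10711/3044, d=(M2−M1)/(6·2)=4126/2283, b=Δ1−h1·(2M1+M2)/6=-14573/4566
seg 2: a=-5, c=M2/2=22297/3044, d=(M3−M2)/(6·1)=-34205/9132, b=Δ2−h2·(2M2+M3)/6=20185/4566
seg 3: a=3, c=M3/2=-2977/761, d=(M4−M3)/(6·3)=12893/27396, b=Δ3−h3·(2M3+M4)/6=71537/9132
seg 4: a=4, c=M4/2=985/3044, d=(M5−M4)/(6·2)=-985/18264, b=Δ4−h4·(2M4+M5)/6=-13385/4566
t_q=17/4 → seg 2, τ=1/4; S=-5+20185/4566·τ+22297/3044·τ²+-34205/9132·τ³=-680987/194816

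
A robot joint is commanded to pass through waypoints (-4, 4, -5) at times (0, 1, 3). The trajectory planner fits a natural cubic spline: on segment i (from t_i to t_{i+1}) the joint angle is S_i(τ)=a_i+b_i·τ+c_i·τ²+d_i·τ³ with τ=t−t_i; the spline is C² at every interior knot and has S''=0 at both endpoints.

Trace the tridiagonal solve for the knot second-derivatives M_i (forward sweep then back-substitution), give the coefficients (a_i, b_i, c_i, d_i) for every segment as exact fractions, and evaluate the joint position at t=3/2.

  seg 0: a=-4 b=121/12 c=0 d=-25/12
  seg 1: a=4 b=23/6 c=-25/4 d=25/24
S(3/2) = 287/64

Δ: Δ0=8, Δ1=-9/2
row 1: diag=6, rhs=-75; c'=1/3, d'=-25/2
back: M1=-25/2
M: M0=0, M1=-25/2, M2=0
seg 0: a=-4, c=M0/2=0, d=(M1−M0)/(6·1)=-25/12, b=Δ0−h0·(2M0+M1)/6=121/12
seg 1: a=4, c=M1/2=-25/4, d=(M2−M1)/(6·2)=25/24, b=Δ1−h1·(2M1+M2)/6=23/6
t_q=3/2 → seg 1, τ=1/2; S=4+23/6·τ+-25/4·τ²+25/24·τ³=287/64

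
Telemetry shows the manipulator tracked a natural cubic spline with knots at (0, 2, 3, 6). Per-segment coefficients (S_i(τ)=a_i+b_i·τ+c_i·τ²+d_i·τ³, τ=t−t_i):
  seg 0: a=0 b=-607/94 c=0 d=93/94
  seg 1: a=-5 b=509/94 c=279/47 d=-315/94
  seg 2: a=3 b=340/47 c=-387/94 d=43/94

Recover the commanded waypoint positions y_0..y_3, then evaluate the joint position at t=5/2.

y_0 = S_0(0) = a_0 = 0
y_1 = S_1(0) = a_1 = -5
y_2 = S_2(0) = a_2 = 3
y_3 = S_2(3) = 0
t_q=5/2 is in segment 1 (τ=1/2); S_1(τ)=-923/752

y_0=0 y_1=-5 y_2=3 y_3=0
S(5/2) = -923/752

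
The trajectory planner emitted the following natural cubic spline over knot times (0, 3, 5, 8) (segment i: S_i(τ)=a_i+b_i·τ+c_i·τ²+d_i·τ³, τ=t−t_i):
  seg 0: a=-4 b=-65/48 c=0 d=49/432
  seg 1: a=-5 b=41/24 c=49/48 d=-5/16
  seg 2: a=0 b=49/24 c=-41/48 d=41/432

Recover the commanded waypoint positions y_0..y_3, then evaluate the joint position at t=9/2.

y_0 = S_0(0) = a_0 = -4
y_1 = S_1(0) = a_1 = -5
y_2 = S_2(0) = a_2 = 0
y_3 = S_2(3) = 1
t_q=9/2 is in segment 1 (τ=3/2); S_1(τ)=-153/128

y_0=-4 y_1=-5 y_2=0 y_3=1
S(9/2) = -153/128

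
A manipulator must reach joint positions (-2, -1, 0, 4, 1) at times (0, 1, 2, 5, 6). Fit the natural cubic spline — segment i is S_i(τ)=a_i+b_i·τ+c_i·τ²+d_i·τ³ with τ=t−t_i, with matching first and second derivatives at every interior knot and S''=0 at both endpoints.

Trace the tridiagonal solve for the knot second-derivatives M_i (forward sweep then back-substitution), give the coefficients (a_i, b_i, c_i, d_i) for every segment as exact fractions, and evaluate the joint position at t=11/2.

Δ: Δ0=1, Δ1=1, Δ2=4/3, Δ3=-3
row 1: diag=4, rhs=0; c'=1/4, d'=0
row 2: denom=8−1·1/4=31/4; d'=(2−1·0)/(31/4)=8/31
row 3: denom=8−3·12/31=212/31; d'=(-26−3·8/31)/(212/31)=-415/106
back: M3=-415/106
back: M2=8/31−12/31·-415/106=94/53
back: M1=0−1/4·94/53=-47/106
M: M0=0, M1=-47/106, M2=94/53, M3=-415/106, M4=0
seg 0: a=-2, c=M0/2=0, d=(M1−M0)/(6·1)=-47/636, b=Δ0−h0·(2M0+M1)/6=683/636
seg 1: a=-1, c=M1/2=-47/212, d=(M2−M1)/(6·1)=235/636, b=Δ1−h1·(2M1+M2)/6=271/318
seg 2: a=0, c=M2/2=47/53, d=(M3−M2)/(6·3)=-67/212, b=Δ2−h2·(2M2+M3)/6=965/636
seg 3: a=4, c=M3/2=-415/212, d=(M4−M3)/(6·1)=415/636, b=Δ3−h3·(2M3+M4)/6=-539/318
t_q=11/2 → seg 3, τ=1/2; S=4+-539/318·τ+-415/212·τ²+415/636·τ³=4655/1696

  seg 0: a=-2 b=683/636 c=0 d=-47/636
  seg 1: a=-1 b=271/318 c=-47/212 d=235/636
  seg 2: a=0 b=965/636 c=47/53 d=-67/212
  seg 3: a=4 b=-539/318 c=-415/212 d=415/636
S(11/2) = 4655/1696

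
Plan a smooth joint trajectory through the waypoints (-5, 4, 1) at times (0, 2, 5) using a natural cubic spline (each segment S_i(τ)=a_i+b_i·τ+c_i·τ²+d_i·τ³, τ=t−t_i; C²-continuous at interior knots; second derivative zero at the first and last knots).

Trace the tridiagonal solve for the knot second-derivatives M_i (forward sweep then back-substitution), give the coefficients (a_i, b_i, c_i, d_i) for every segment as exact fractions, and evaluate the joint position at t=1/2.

Δ: Δ0=9/2, Δ1=-1
row 1: diag=10, rhs=-33; c'=3/10, d'=-33/10
back: M1=-33/10
M: M0=0, M1=-33/10, M2=0
seg 0: a=-5, c=M0/2=0, d=(M1−M0)/(6·2)=-11/40, b=Δ0−h0·(2M0+M1)/6=28/5
seg 1: a=4, c=M1/2=-33/20, d=(M2−M1)/(6·3)=11/60, b=Δ1−h1·(2M1+M2)/6=23/10
t_q=1/2 → seg 0, τ=1/2; S=-5+28/5·τ+0·τ²+-11/40·τ³=-143/64

  seg 0: a=-5 b=28/5 c=0 d=-11/40
  seg 1: a=4 b=23/10 c=-33/20 d=11/60
S(1/2) = -143/64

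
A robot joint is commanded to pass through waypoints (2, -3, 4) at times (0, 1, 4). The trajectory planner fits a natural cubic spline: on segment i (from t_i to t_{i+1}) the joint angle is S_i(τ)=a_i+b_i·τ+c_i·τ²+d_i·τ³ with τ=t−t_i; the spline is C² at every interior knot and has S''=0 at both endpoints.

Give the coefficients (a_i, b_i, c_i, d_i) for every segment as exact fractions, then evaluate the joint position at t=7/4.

  seg 0: a=2 b=-71/12 c=0 d=11/12
  seg 1: a=-3 b=-19/6 c=11/4 d=-11/36
S(7/4) = -1013/256

Δ: Δ0=-5, Δ1=7/3
row 1: diag=8, rhs=44; c'=3/8, d'=11/2
back: M1=11/2
M: M0=0, M1=11/2, M2=0
seg 0: a=2, c=M0/2=0, d=(M1−M0)/(6·1)=11/12, b=Δ0−h0·(2M0+M1)/6=-71/12
seg 1: a=-3, c=M1/2=11/4, d=(M2−M1)/(6·3)=-11/36, b=Δ1−h1·(2M1+M2)/6=-19/6
t_q=7/4 → seg 1, τ=3/4; S=-3+-19/6·τ+11/4·τ²+-11/36·τ³=-1013/256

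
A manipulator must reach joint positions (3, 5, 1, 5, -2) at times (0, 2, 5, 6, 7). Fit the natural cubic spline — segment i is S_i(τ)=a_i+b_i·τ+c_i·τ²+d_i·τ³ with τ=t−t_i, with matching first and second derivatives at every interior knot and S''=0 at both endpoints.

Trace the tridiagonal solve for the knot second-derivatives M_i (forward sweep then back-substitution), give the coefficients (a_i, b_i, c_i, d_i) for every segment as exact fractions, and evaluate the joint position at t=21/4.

Δ: Δ0=1, Δ1=-4/3, Δ2=4, Δ3=-7
row 1: diag=10, rhs=-14; c'=3/10, d'=-7/5
row 2: denom=8−3·3/10=71/10; d'=(32−3·-7/5)/(71/10)=362/71
row 3: denom=4−1·10/71=274/71; d'=(-66−1·362/71)/(274/71)=-2524/137
back: M3=-2524/137
back: M2=362/71−10/71·-2524/137=1054/137
back: M1=-7/5−3/10·1054/137=-508/137
M: M0=0, M1=-508/137, M2=1054/137, M3=-2524/137, M4=0
seg 0: a=3, c=M0/2=0, d=(M1−M0)/(6·2)=-127/411, b=Δ0−h0·(2M0+M1)/6=919/411
seg 1: a=5, c=M1/2=-254/137, d=(M2−M1)/(6·3)=781/1233, b=Δ1−h1·(2M1+M2)/6=-605/411
seg 2: a=1, c=M2/2=527/137, d=(M3−M2)/(6·1)=-1789/411, b=Δ2−h2·(2M2+M3)/6=1852/411
seg 3: a=5, c=M3/2=-1262/137, d=(M4−M3)/(6·1)=1262/411, b=Δ3−h3·(2M3+M4)/6=-353/411
t_q=21/4 → seg 2, τ=1/4; S=1+1852/411·τ+527/137·τ²+-1789/411·τ³=20157/8768

  seg 0: a=3 b=919/411 c=0 d=-127/411
  seg 1: a=5 b=-605/411 c=-254/137 d=781/1233
  seg 2: a=1 b=1852/411 c=527/137 d=-1789/411
  seg 3: a=5 b=-353/411 c=-1262/137 d=1262/411
S(21/4) = 20157/8768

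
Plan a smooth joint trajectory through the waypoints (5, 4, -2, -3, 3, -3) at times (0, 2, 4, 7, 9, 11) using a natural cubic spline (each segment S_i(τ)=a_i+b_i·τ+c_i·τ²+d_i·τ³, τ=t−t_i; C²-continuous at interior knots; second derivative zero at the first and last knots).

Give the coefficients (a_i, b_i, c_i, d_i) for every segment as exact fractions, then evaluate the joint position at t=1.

Δ: Δ0=-1/2, Δ1=-3, Δ2=-1/3, Δ3=3, Δ4=-3
row 1: diag=8, rhs=-15; c'=1/4, d'=-15/8
row 2: denom=10−2·1/4=19/2; d'=(16−2·-15/8)/(19/2)=79/38
row 3: denom=10−3·6/19=172/19; d'=(20−3·79/38)/(172/19)=523/344
row 4: denom=8−2·19/86=325/43; d'=(-36−2·523/344)/(325/43)=-1343/260
back: M4=-1343/260
back: M3=523/344−19/86·-1343/260=173/65
back: M2=79/38−6/19·173/65=161/130
back: M1=-15/8−1/4·161/130=-142/65
M: M0=0, M1=-142/65, M2=161/130, M3=173/65, M4=-1343/260, M5=0
seg 0: a=5, c=M0/2=0, d=(M1−M0)/(6·2)=-71/390, b=Δ0−h0·(2M0+M1)/6=89/390
seg 1: a=4, c=M1/2=-71/65, d=(M2−M1)/(6·2)=89/312, b=Δ1−h1·(2M1+M2)/6=-763/390
seg 2: a=-2, c=M2/2=161/260, d=(M3−M2)/(6·3)=37/468, b=Δ2−h2·(2M2+M3)/6=-566/195
seg 3: a=-3, c=M3/2=173/130, d=(M4−M3)/(6·2)=-407/624, b=Δ3−h3·(2M3+M4)/6=2299/780
seg 4: a=3, c=M4/2=-1343/520, d=(M5−M4)/(6·2)=1343/3120, b=Δ4−h4·(2M4+M5)/6=173/390
t_q=1 → seg 0, τ=1; S=5+89/390·τ+0·τ²+-71/390·τ³=328/65

  seg 0: a=5 b=89/390 c=0 d=-71/390
  seg 1: a=4 b=-763/390 c=-71/65 d=89/312
  seg 2: a=-2 b=-566/195 c=161/260 d=37/468
  seg 3: a=-3 b=2299/780 c=173/130 d=-407/624
  seg 4: a=3 b=173/390 c=-1343/520 d=1343/3120
S(1) = 328/65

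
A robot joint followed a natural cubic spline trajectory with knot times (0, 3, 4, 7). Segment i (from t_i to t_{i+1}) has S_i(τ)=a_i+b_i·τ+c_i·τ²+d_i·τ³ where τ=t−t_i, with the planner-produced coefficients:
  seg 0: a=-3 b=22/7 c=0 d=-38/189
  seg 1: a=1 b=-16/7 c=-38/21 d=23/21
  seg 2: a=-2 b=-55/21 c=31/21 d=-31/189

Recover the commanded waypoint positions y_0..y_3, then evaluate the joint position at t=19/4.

y_0=-3 y_1=1 y_2=-2 y_3=-1
S(19/4) = -205/64

y_0 = S_0(0) = a_0 = -3
y_1 = S_1(0) = a_1 = 1
y_2 = S_2(0) = a_2 = -2
y_3 = S_2(3) = -1
t_q=19/4 is in segment 2 (τ=3/4); S_2(τ)=-205/64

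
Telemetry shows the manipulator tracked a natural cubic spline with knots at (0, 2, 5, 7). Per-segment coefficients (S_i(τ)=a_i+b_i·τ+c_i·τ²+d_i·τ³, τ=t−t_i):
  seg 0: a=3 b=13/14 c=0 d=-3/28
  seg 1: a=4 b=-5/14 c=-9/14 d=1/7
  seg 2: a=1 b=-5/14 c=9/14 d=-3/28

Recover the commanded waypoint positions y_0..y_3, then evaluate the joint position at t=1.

y_0 = S_0(0) = a_0 = 3
y_1 = S_1(0) = a_1 = 4
y_2 = S_2(0) = a_2 = 1
y_3 = S_2(2) = 2
t_q=1 is in segment 0 (τ=1); S_0(τ)=107/28

y_0=3 y_1=4 y_2=1 y_3=2
S(1) = 107/28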